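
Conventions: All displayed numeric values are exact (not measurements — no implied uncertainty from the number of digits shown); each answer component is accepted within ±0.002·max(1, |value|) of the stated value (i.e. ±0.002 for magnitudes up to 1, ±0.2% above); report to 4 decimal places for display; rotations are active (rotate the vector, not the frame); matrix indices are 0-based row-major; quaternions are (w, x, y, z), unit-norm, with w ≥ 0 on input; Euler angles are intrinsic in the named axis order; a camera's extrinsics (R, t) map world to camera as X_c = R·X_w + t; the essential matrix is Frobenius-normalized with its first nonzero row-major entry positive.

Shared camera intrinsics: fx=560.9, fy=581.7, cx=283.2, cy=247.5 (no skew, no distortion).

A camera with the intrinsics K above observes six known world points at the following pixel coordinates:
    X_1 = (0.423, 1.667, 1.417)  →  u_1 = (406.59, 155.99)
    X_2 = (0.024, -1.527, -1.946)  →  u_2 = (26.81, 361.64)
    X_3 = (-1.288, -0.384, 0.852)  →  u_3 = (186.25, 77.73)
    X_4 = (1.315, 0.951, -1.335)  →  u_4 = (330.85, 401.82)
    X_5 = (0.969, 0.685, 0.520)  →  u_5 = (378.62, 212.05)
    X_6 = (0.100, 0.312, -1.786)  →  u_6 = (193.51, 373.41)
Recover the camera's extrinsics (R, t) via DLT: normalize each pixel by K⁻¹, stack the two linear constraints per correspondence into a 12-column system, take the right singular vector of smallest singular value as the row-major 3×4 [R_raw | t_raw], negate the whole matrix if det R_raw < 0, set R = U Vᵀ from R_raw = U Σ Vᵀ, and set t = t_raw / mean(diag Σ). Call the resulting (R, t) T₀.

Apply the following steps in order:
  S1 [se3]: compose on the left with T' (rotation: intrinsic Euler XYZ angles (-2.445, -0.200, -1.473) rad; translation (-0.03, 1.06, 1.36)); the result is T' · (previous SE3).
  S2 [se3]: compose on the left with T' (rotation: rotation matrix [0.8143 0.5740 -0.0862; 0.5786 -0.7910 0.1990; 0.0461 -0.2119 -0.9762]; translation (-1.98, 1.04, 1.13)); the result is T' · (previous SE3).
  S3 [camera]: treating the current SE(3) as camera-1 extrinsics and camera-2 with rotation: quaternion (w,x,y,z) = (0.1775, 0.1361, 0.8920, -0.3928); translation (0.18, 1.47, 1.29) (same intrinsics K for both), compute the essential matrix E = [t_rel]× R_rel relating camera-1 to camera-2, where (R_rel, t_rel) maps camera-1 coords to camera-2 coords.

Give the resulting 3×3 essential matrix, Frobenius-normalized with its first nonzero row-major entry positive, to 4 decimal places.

matrix = [0.2924 -0.0633 0.0644; 0.2977 -0.2672 -0.5735; 0.5396 -0.0426 0.3527]

source (pnp_recover): camera pose = R=[0.7201 0.5125 0.4677; 0.3745 0.2803 -0.8838; -0.5841 0.8116 0.0100], t=(-0.3300, -0.4400, 5.6596)
after S1 (compose_se3): R=[0.5502 0.1612 -0.8193; 0.2109 0.9226 0.3232; 0.8080 -0.3506 0.4736], t=(-1.6151, 4.3400, -3.0061)
after S2 (compose_se3): R=[0.4995 0.6911 -0.5225; 0.3124 -0.7062 -0.6354; -0.8081 0.1542 -0.5686], t=(-0.5450, -3.9255, 3.0705)
after S3 (essential): [0.2924 -0.0633 0.0644; 0.2977 -0.2672 -0.5735; 0.5396 -0.0426 0.3527]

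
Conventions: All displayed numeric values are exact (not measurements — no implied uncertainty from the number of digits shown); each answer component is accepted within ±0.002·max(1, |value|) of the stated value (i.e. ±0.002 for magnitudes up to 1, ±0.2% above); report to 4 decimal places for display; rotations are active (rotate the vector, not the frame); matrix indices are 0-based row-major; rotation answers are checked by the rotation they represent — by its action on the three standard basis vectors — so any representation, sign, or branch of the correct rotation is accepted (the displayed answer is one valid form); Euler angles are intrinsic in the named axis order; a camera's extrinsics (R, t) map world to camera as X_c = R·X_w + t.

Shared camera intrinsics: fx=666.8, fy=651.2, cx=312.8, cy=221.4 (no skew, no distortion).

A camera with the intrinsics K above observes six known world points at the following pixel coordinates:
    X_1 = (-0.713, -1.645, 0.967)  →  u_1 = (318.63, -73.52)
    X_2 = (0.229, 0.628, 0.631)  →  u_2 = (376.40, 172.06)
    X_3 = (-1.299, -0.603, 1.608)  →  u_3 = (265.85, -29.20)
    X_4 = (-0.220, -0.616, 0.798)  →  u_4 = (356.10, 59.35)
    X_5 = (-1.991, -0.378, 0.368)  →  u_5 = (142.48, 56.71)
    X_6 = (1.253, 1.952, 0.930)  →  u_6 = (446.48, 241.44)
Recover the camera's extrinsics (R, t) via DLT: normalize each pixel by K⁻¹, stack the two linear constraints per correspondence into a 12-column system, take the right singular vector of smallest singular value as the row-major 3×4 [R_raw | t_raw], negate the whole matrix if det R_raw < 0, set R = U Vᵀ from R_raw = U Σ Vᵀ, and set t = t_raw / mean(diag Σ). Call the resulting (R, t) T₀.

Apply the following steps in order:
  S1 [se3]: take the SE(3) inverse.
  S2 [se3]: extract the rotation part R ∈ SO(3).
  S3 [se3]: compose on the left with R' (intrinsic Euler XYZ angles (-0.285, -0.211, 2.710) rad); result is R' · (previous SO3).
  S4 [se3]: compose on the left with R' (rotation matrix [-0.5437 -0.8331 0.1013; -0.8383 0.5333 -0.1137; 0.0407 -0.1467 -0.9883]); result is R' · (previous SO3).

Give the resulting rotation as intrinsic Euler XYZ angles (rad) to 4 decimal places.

source (pnp_recover): camera pose = R=[0.9538 -0.0956 0.2850; 0.2925 0.5137 -0.8066; -0.0692 0.8526 0.5179], t=(0.2901, -0.3806, 5.7441)
after S1 (invert_se3): R=[0.9538 0.2925 -0.0692; -0.0956 0.5137 0.8526; 0.2850 -0.8066 0.5179], t=(0.2323, -4.6744, -3.3646)
after S2 (rot_of_se3): [0.9538 0.2925 -0.0692; -0.0956 0.5137 0.8526; 0.2850 -0.8066 0.5179]
after S3 (compose_so3): [-0.8676 -0.3010 -0.3957; 0.4959 -0.5804 -0.6459; -0.0353 -0.7567 0.6528]
after S4 (compose_so3): [0.0550 0.5705 0.8194; 0.9958 0.0288 -0.0869; -0.0732 0.8208 -0.5666]

rotation (euler_xyz) = (2.9893, 0.9604, -1.4747)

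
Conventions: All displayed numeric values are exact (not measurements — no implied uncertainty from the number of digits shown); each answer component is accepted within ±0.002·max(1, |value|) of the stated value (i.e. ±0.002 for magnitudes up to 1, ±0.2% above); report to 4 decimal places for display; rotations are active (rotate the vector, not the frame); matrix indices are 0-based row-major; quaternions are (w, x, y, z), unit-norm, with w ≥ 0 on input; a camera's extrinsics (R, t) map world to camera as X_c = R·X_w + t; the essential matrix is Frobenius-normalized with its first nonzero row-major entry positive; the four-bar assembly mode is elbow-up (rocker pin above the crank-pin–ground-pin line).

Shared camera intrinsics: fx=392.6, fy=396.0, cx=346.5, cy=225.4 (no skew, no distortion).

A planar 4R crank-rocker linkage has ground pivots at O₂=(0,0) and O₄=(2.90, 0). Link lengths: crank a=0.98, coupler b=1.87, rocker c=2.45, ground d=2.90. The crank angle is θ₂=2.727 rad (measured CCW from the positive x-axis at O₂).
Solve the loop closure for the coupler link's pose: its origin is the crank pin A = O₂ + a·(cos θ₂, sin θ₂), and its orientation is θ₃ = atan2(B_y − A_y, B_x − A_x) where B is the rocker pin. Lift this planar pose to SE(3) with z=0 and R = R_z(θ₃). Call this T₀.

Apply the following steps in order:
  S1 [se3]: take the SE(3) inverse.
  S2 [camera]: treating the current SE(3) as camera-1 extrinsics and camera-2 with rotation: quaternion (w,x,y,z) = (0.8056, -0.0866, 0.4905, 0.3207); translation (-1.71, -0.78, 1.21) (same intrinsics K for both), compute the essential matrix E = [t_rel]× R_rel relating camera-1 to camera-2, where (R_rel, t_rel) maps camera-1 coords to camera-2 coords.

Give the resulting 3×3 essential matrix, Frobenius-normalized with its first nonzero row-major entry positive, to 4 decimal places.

source (fourbar_fk): coupler pose = R=[0.8959 -0.4442 0.0000; 0.4442 0.8959 0.0000; 0.0000 0.0000 1.0000], t=(-0.8970, 0.3948, 0.0000)
after S1 (invert_se3): R=[0.8959 0.4442 0.0000; -0.4442 0.8959 0.0000; 0.0000 0.0000 1.0000], t=(0.6283, -0.7521, 0.0000)
after S2 (essential): [0.2047 0.3355 0.3060; 0.3352 0.0440 -0.5901; 0.3653 0.3854 0.0857]

matrix = [0.2047 0.3355 0.3060; 0.3352 0.0440 -0.5901; 0.3653 0.3854 0.0857]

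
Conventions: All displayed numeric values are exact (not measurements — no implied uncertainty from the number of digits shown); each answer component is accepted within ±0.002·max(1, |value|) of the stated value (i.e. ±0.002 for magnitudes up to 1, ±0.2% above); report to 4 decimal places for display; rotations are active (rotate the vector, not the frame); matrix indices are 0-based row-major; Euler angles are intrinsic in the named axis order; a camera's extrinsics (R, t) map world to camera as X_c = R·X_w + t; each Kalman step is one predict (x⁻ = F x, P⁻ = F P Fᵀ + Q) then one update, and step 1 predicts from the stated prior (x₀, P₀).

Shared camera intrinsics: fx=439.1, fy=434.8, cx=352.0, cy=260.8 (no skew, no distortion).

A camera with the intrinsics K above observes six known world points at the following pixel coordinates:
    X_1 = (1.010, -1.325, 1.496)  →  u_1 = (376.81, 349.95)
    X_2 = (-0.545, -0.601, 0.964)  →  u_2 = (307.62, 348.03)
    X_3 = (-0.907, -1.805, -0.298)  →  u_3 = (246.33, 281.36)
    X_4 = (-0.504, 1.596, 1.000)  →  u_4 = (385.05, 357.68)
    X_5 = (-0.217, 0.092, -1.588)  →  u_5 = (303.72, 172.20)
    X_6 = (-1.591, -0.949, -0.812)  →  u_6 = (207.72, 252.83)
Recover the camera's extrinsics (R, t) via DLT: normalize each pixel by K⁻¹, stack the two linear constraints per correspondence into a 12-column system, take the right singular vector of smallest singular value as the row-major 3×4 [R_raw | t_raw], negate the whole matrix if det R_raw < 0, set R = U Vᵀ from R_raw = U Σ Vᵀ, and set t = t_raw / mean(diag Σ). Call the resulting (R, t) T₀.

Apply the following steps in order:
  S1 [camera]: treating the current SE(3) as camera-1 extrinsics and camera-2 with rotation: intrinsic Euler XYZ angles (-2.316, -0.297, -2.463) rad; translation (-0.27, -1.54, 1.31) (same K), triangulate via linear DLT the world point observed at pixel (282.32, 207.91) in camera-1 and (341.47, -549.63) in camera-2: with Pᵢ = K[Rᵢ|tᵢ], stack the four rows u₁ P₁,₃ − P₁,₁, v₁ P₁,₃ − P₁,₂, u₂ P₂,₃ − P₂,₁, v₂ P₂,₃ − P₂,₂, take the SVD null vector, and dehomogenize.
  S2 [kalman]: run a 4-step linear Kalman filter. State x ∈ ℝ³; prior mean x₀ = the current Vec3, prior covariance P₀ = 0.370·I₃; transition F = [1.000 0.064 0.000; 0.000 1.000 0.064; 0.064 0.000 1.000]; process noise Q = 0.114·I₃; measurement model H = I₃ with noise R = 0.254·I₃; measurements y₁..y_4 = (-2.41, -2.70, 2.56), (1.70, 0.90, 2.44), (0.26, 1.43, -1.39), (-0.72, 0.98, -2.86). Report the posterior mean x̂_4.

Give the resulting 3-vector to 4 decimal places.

source (pnp_recover): camera pose = R=[0.8584 0.4533 0.2404; -0.1984 -0.1388 0.9702; 0.4731 -0.8805 -0.0292], t=(-0.1700, 0.2200, 6.4704)
after S1 (triangulate): (-0.3662, -0.6875, -1.2700)
after S2 (kf_track): (-0.2938, 0.7139, -1.2433)

result = (-0.2938, 0.7139, -1.2433)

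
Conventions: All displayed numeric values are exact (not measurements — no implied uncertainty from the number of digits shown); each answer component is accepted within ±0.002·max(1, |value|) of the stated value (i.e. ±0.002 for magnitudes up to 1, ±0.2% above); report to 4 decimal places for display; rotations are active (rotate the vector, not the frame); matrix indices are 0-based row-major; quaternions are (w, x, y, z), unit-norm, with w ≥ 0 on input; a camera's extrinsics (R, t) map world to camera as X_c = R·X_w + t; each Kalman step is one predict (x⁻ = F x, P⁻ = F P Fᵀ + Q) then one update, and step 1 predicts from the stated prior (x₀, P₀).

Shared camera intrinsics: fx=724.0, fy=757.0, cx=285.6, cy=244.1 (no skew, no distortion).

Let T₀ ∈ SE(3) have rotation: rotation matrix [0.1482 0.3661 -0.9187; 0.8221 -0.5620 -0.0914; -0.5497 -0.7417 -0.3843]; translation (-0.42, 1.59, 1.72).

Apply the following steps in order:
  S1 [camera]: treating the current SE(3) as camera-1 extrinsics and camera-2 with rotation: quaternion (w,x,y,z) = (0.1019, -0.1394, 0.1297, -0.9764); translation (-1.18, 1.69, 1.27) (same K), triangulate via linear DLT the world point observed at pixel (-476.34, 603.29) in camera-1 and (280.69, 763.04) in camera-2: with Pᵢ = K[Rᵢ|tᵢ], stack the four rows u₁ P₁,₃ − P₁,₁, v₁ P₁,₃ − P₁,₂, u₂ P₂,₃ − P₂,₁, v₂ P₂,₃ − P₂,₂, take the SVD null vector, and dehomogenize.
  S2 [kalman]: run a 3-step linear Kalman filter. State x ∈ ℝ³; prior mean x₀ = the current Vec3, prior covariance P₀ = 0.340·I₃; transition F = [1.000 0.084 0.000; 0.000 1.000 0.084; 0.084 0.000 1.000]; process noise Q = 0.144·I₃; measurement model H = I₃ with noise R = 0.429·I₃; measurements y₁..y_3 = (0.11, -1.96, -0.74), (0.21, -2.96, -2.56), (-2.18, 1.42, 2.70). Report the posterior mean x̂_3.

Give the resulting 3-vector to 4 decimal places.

after S1 (triangulate): (-0.8178, 0.0337, 1.3061)
after S2 (kf_track): (-1.0638, -0.4559, 0.5894)

result = (-1.0638, -0.4559, 0.5894)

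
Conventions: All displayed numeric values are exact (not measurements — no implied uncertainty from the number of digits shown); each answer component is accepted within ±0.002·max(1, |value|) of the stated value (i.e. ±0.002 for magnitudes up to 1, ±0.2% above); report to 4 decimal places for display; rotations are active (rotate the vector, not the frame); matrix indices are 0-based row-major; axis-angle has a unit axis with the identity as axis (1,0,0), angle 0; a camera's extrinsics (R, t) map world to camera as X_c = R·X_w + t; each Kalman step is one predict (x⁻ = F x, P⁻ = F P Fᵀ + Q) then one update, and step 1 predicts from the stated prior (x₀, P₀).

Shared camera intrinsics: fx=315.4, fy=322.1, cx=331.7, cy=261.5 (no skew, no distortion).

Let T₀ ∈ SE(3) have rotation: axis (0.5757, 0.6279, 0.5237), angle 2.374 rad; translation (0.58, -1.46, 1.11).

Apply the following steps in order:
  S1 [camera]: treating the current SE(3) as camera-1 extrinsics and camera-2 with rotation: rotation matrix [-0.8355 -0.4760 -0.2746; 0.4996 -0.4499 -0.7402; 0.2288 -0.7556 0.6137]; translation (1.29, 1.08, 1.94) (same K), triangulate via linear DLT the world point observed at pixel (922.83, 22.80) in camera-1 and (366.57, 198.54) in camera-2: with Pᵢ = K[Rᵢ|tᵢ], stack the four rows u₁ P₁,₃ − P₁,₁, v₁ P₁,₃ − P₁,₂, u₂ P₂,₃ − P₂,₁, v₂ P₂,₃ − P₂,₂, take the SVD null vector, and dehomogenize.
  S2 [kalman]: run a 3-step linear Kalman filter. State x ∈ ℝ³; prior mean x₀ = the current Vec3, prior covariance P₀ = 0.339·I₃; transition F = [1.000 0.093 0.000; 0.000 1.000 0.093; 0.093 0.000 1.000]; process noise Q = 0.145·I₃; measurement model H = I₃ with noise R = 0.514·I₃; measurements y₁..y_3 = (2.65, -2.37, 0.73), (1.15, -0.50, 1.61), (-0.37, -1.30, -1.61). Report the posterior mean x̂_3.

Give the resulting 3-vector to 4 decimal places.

after S1 (triangulate): (0.1951, 0.6928, 1.8563)
after S2 (kf_track): (0.4495, -0.8701, 0.2195)

result = (0.4495, -0.8701, 0.2195)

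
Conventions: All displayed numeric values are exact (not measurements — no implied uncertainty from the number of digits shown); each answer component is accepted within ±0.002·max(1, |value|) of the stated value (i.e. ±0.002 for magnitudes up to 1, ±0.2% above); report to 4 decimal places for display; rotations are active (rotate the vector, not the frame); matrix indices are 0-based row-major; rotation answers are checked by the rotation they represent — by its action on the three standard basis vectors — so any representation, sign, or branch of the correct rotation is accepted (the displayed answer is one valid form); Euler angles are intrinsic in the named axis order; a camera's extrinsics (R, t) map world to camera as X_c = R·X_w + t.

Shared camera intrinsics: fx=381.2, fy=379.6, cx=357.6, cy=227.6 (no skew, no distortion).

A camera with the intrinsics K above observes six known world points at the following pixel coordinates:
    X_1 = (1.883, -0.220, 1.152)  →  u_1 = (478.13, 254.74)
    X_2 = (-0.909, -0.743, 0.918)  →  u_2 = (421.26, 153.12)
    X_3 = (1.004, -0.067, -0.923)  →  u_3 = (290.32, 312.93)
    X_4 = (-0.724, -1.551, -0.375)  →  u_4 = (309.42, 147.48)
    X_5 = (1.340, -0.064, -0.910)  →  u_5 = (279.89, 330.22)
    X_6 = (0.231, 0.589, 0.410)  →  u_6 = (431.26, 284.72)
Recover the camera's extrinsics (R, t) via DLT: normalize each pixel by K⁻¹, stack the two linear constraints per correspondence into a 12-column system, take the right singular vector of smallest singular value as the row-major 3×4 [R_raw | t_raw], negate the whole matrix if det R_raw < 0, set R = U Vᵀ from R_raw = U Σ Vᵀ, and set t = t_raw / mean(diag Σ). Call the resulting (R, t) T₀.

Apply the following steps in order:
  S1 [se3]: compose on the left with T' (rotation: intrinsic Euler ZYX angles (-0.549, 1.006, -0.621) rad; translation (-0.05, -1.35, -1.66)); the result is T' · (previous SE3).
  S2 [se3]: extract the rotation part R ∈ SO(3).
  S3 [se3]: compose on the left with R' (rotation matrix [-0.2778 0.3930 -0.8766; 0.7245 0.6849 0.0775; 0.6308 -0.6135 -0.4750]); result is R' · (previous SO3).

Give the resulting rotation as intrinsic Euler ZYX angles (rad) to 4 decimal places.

rotation (euler_zyx) = (-0.6983, 0.5678, 0.1180)

source (pnp_recover): camera pose = R=[-0.1776 0.4848 0.8564; 0.3071 0.8541 -0.4198; -0.9350 0.1884 -0.3006], t=(0.2800, 0.2800, 4.7597)
after S1 (compose_se3): R=[-0.9113 0.3934 0.1215; 0.2125 0.7022 -0.6795; -0.3526 -0.5935 -0.7235], t=(4.3138, -0.5060, 0.0882)
after S2 (rot_of_se3): [-0.9113 0.3934 0.1215; 0.2125 0.7022 -0.6795; -0.3526 -0.5935 -0.7235]
after S3 (compose_so3): [0.6458 0.6869 0.3334; -0.5420 0.7200 -0.4335; -0.5378 0.0992 0.8372]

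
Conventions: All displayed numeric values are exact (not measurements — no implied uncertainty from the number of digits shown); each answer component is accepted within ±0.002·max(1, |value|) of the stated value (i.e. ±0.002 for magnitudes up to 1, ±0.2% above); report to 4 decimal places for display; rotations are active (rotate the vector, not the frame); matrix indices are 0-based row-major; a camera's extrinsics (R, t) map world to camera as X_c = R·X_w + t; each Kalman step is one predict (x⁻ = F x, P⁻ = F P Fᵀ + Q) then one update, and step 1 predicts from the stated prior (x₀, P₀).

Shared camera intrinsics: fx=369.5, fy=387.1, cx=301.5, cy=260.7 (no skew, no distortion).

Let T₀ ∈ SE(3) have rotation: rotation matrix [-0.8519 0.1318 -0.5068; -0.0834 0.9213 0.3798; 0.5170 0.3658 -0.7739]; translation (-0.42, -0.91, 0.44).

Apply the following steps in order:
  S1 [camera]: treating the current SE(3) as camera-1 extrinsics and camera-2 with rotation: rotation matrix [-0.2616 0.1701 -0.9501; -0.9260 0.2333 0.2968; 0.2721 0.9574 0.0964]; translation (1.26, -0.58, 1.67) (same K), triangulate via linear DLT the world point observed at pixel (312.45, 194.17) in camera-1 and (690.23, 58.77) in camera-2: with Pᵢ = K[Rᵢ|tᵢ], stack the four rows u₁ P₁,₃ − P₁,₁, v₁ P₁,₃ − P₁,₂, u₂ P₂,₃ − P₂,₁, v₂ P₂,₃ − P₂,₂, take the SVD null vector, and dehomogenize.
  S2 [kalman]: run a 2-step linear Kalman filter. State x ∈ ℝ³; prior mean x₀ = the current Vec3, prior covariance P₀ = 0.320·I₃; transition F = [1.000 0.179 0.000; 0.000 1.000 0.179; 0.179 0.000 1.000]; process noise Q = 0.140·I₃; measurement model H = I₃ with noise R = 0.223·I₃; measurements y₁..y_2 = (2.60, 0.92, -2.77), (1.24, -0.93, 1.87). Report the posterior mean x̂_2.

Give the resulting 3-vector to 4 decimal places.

result = (1.7292, -0.2249, 0.1146)

after S1 (triangulate): (0.7589, 1.3259, -1.9237)
after S2 (kf_track): (1.7292, -0.2249, 0.1146)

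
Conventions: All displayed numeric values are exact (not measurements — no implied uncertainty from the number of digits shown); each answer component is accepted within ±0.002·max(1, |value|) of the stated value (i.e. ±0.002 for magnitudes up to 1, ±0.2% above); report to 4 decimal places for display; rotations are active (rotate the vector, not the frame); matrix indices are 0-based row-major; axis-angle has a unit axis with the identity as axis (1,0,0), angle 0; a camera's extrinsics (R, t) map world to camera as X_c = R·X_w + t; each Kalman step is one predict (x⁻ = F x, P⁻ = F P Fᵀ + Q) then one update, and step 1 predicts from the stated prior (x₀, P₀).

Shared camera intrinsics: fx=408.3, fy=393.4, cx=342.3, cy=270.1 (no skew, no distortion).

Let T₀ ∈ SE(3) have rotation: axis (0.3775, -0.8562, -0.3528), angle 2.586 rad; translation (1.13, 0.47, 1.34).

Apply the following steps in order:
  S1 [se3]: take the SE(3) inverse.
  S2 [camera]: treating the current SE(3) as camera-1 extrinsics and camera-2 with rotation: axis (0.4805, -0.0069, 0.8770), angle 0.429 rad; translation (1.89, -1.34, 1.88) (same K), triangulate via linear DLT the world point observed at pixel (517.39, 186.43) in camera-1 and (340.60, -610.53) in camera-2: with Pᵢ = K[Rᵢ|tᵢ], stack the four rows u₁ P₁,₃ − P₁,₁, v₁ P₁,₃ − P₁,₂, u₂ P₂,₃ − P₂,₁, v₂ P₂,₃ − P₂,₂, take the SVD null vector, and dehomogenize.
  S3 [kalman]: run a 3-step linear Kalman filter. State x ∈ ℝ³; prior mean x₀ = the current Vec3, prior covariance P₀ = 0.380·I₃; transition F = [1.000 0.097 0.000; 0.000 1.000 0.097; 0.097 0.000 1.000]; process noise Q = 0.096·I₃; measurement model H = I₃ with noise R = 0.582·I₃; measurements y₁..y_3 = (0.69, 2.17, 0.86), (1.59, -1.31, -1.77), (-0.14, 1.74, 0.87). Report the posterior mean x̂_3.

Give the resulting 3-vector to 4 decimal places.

after S1 (invert_se3): R=[-0.5861 -0.7839 0.2052; -0.4117 0.5062 0.7578; -0.6979 0.3596 -0.6194], t=(0.7557, -0.7881, 1.4496)
after S2 (triangulate): (-1.9253, 0.1714, -1.1159)
after S3 (kf_track): (0.1596, 0.7146, -0.2090)

result = (0.1596, 0.7146, -0.2090)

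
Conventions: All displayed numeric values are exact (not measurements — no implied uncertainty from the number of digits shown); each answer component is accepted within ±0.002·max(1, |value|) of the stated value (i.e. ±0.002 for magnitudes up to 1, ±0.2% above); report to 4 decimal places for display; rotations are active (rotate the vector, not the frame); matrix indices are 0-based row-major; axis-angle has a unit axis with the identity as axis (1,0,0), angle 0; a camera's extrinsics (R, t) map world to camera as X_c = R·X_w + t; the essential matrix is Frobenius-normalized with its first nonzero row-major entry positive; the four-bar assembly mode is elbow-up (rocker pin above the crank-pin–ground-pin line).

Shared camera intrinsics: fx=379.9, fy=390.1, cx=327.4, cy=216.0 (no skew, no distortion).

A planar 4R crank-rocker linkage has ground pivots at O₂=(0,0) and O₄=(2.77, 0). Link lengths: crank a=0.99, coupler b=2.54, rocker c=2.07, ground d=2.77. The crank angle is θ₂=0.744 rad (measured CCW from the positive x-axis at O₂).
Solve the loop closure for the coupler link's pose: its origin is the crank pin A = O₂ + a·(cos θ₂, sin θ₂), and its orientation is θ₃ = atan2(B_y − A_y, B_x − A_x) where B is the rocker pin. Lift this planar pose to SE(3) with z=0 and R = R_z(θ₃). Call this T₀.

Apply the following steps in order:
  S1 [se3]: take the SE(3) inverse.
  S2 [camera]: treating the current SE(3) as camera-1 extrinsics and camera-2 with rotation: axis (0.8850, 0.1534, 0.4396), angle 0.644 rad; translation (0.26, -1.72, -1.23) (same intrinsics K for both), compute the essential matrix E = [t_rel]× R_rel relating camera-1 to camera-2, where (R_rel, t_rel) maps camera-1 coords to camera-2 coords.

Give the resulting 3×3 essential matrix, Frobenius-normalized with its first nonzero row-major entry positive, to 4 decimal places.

matrix = [0.1484 -0.0003 -0.5848; -0.3765 0.1222 -0.3780; 0.5522 -0.1356 -0.1149]

source (fourbar_fk): coupler pose = R=[0.8349 -0.5504 0.0000; 0.5504 0.8349 0.0000; 0.0000 0.0000 1.0000], t=(0.7284, 0.6705, 0.0000)
after S1 (invert_se3): R=[0.8349 0.5504 0.0000; -0.5504 0.8349 0.0000; 0.0000 0.0000 1.0000], t=(-0.9772, -0.1589, 0.0000)
after S2 (essential): [0.1484 -0.0003 -0.5848; -0.3765 0.1222 -0.3780; 0.5522 -0.1356 -0.1149]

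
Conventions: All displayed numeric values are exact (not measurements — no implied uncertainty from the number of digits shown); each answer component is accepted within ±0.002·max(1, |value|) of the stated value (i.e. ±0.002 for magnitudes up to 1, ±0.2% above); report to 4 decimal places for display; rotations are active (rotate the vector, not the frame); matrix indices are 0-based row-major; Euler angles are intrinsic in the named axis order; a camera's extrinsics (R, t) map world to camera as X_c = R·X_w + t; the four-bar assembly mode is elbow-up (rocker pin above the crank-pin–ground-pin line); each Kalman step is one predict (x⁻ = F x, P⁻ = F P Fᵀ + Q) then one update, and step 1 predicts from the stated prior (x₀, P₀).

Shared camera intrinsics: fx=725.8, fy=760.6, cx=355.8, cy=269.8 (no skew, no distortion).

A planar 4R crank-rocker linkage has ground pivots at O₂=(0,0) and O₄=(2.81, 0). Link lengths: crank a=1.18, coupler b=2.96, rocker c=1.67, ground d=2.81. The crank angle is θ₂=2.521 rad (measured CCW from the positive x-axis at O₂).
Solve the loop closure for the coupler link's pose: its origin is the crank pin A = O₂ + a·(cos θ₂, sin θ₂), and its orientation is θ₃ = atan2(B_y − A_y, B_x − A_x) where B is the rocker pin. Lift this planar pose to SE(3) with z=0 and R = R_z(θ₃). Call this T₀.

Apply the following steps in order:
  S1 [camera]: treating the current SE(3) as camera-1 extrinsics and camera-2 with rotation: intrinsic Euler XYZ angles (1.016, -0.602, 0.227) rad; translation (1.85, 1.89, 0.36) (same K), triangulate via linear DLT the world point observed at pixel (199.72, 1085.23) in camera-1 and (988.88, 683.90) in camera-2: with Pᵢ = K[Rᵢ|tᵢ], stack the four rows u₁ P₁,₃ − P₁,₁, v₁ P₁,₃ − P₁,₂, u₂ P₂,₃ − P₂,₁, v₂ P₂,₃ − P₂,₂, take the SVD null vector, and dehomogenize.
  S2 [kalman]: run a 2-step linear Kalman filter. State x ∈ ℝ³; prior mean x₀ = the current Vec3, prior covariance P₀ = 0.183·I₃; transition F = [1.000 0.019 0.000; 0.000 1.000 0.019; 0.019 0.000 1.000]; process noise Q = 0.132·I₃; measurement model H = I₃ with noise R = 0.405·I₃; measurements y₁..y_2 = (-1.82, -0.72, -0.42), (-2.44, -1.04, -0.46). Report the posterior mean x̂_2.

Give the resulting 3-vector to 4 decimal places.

source (fourbar_fk): coupler pose = R=[0.9699 -0.2436 0.0000; 0.2436 0.9699 0.0000; 0.0000 0.0000 1.0000], t=(-0.9600, 0.6862, 0.0000)
after S1 (triangulate): (0.8375, 0.6289, 1.3993)
after S2 (kf_track): (-1.2491, -0.4315, 0.1269)

result = (-1.2491, -0.4315, 0.1269)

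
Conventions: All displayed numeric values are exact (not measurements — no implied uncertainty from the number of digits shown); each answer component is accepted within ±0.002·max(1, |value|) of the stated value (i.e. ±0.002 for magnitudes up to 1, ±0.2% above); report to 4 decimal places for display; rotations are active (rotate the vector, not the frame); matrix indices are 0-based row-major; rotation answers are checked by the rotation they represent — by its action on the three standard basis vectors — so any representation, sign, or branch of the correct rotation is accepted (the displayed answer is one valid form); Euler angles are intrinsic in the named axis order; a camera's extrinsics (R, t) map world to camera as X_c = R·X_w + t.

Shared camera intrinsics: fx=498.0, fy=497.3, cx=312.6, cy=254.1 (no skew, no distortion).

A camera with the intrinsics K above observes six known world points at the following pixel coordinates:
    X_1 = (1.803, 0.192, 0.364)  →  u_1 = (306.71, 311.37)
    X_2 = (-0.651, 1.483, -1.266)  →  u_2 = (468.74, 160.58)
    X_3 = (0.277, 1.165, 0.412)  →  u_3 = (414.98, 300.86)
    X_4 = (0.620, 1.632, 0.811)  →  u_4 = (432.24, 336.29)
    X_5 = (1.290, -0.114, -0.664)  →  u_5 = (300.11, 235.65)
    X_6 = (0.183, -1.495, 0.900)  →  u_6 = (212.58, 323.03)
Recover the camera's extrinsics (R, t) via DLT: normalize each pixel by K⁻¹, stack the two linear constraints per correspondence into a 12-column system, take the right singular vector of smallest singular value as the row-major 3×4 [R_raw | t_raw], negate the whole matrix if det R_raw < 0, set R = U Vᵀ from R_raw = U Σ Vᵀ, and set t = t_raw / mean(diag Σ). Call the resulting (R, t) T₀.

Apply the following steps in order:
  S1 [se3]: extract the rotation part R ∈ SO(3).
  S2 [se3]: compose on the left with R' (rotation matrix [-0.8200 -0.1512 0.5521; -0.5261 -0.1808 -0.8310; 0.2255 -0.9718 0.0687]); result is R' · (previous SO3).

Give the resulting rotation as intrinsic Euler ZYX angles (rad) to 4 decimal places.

rotation (euler_zyx) = (-0.6857, 0.2876, 3.0119)

source (pnp_recover): camera pose = R=[-0.3530 0.9356 -0.0098; 0.2733 0.1131 0.9553; 0.8948 0.3346 -0.2956], t=(0.3699, 0.0201, 6.0898)
after S1 (rot_of_se3): [-0.3530 0.9356 -0.0098; 0.2733 0.1131 0.9553; 0.8948 0.3346 -0.2956]
after S2 (compose_so3): [0.7421 -0.5996 -0.2996; -0.6072 -0.7907 0.0781; -0.2837 0.1240 -0.9509]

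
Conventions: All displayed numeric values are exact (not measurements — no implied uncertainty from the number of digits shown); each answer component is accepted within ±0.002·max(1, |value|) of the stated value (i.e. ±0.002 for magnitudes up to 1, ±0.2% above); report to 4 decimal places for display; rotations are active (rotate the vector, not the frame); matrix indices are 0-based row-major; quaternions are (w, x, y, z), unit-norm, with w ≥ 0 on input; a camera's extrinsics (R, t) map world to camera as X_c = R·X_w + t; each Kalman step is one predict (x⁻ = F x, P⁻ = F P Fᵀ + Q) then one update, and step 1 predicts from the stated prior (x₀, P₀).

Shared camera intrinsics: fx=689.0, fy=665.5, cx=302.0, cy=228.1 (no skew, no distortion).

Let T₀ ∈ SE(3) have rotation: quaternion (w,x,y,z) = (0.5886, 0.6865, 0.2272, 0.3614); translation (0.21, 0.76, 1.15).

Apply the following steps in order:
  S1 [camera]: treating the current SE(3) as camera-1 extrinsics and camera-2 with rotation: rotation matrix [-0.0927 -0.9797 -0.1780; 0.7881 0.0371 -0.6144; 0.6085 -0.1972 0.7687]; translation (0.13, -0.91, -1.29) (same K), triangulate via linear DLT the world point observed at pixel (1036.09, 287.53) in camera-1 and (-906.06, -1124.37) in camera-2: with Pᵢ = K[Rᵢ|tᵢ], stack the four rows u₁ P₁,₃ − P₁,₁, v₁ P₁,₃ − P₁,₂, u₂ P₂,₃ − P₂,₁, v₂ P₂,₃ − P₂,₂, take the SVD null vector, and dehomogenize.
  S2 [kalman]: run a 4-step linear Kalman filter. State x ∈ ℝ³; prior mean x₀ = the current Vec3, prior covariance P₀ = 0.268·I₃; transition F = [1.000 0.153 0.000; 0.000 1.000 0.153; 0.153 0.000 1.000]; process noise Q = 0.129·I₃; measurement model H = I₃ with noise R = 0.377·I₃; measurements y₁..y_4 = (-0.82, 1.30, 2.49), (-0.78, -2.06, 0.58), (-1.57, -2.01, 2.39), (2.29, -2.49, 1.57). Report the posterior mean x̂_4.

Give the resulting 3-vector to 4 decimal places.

after S1 (triangulate): (1.0241, 0.7593, 1.8299)
after S2 (kf_track): (0.3638, -1.3755, 1.5991)

result = (0.3638, -1.3755, 1.5991)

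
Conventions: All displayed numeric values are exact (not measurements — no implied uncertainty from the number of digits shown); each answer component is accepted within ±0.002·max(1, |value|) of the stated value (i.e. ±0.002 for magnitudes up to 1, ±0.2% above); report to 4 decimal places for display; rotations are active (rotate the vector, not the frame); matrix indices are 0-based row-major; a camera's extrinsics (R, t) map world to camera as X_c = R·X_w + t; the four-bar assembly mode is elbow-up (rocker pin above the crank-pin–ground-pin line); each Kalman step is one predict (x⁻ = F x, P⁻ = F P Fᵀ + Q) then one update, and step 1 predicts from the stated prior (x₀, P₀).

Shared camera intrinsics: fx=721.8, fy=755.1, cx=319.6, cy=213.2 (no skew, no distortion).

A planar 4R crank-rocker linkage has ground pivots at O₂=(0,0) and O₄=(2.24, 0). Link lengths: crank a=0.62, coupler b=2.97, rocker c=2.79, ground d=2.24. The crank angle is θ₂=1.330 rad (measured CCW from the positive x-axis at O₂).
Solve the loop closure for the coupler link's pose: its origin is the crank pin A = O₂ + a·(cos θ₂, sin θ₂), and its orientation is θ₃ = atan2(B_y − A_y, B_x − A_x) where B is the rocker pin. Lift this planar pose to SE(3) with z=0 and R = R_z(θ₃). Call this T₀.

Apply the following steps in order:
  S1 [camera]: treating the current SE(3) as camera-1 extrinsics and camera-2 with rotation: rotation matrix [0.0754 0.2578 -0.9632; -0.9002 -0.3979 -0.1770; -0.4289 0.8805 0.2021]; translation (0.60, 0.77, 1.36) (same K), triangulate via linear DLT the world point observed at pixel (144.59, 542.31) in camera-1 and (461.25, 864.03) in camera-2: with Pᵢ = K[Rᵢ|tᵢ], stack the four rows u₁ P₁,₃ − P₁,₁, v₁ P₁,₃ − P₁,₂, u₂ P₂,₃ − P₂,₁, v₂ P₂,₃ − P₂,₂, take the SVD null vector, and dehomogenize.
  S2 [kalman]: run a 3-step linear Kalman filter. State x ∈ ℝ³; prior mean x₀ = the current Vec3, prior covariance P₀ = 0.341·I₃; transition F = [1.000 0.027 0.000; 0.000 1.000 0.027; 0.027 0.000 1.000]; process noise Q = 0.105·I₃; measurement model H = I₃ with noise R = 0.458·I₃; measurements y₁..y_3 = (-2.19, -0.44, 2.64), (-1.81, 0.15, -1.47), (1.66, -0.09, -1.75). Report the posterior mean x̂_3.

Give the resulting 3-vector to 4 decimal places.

source (fourbar_fk): coupler pose = R=[0.6767 -0.7363 0.0000; 0.7363 0.6767 0.0000; 0.0000 0.0000 1.0000], t=(0.1479, 0.6021, 0.0000)
after S1 (triangulate): (-0.5064, -0.1870, 0.2357)
after S2 (kf_track): (-0.3006, -0.0922, -0.5857)

result = (-0.3006, -0.0922, -0.5857)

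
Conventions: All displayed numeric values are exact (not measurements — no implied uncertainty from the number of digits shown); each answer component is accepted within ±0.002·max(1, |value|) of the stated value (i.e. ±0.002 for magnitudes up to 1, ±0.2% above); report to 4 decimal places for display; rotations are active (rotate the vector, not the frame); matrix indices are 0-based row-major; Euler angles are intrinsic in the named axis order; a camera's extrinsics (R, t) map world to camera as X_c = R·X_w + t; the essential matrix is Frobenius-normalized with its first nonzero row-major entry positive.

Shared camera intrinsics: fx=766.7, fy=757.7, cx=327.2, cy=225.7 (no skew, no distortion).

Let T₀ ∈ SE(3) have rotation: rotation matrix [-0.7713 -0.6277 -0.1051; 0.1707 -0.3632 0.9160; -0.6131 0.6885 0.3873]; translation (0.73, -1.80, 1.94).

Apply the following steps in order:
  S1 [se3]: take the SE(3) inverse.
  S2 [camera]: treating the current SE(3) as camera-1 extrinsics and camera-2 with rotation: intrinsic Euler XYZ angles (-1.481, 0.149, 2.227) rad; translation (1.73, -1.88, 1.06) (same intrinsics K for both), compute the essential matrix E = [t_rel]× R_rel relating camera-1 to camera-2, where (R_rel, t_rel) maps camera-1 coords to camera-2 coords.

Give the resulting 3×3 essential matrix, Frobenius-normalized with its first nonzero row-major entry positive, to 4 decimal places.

matrix = [0.0702 -0.0612 -0.0503; 0.4823 0.3092 0.4143; 0.5037 -0.3810 -0.2999]

after S1 (invert_se3): R=[-0.7713 0.1707 -0.6131; -0.6277 -0.3632 0.6885; -0.1051 0.9159 0.3873], t=(2.0598, -1.5313, 0.9741)
after S2 (essential): [0.0702 -0.0612 -0.0503; 0.4823 0.3092 0.4143; 0.5037 -0.3810 -0.2999]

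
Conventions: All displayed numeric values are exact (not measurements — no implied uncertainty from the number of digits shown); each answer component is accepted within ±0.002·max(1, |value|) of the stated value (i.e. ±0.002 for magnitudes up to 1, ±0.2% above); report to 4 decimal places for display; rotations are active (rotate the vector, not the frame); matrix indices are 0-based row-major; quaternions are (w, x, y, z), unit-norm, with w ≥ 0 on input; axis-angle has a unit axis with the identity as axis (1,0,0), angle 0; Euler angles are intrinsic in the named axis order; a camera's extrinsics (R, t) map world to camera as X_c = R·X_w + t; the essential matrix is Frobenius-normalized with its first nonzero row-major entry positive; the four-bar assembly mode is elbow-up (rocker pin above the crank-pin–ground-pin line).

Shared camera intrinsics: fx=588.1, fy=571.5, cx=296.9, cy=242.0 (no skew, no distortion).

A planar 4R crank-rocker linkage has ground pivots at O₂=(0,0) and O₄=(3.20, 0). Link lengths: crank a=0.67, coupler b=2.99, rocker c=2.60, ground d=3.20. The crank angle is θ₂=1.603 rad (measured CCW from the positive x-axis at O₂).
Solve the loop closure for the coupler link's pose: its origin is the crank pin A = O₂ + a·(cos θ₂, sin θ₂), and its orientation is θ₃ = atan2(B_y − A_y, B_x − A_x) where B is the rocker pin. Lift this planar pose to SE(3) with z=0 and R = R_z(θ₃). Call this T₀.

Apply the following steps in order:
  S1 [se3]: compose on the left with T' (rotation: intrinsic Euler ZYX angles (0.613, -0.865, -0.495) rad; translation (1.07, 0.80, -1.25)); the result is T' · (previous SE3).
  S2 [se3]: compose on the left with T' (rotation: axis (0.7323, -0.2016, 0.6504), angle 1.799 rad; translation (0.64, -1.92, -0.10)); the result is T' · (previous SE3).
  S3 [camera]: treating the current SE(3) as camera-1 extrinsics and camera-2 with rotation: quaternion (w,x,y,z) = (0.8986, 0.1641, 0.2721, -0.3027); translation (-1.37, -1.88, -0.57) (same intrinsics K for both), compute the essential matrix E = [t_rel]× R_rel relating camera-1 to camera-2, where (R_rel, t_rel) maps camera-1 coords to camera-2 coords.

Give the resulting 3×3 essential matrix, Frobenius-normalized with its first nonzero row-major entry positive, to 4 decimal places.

matrix = [0.0084 0.1346 0.3435; -0.0186 -0.2699 -0.5398; -0.0616 -0.6363 0.3009]

source (fourbar_fk): coupler pose = R=[0.7999 -0.6001 0.0000; 0.6001 0.7999 0.0000; 0.0000 0.0000 1.0000], t=(-0.0216, 0.6697, 0.0000)
after S1 (compose_se3): R=[0.2980 -0.4868 -0.8211; 0.8553 0.5182 0.0032; 0.4239 -0.7032 0.5708], t=(0.9176, 1.4132, -1.4728)
after S2 (compose_se3): R=[-0.4038 -0.9047 -0.1356; -0.3865 0.3030 -0.8711; 0.8292 -0.2993 -0.4720], t=(-0.6863, -0.4666, 0.9661)
after S3 (essential): [0.0084 0.1346 0.3435; -0.0186 -0.2699 -0.5398; -0.0616 -0.6363 0.3009]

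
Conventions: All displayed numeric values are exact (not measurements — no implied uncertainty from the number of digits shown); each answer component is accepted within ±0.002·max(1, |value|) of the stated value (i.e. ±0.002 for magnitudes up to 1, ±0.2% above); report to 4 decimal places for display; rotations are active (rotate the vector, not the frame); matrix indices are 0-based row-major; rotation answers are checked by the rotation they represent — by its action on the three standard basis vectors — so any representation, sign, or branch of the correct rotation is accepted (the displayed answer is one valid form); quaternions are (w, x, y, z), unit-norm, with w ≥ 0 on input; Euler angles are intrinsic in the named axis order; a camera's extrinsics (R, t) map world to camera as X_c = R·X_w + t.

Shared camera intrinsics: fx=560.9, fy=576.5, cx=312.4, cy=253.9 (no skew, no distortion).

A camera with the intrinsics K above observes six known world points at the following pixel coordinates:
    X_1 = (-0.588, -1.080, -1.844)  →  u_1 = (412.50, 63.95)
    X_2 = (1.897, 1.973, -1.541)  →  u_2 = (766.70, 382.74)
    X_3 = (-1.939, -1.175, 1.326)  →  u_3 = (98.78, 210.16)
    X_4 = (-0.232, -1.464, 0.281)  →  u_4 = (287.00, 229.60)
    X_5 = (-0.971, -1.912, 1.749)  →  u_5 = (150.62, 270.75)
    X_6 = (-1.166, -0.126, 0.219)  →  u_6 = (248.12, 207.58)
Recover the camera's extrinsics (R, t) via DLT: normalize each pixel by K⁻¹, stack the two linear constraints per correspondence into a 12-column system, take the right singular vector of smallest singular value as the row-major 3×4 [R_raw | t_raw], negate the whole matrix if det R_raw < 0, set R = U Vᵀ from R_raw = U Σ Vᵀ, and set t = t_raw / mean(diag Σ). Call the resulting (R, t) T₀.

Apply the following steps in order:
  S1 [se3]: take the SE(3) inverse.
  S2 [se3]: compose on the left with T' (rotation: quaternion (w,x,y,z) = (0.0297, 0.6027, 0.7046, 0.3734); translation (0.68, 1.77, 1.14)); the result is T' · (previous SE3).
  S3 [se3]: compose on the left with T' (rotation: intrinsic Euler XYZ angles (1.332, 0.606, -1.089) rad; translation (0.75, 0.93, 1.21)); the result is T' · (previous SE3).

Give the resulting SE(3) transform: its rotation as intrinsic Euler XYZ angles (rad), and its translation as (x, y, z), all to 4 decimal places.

rotation (euler_xyz) = (-0.5839, -0.2292, -0.9206), translation = (3.7189, -1.5185, -3.0065)

source (pnp_recover): camera pose = R=[0.6843 0.2520 -0.6842; 0.5903 0.3594 0.7228; 0.4280 -0.8985 0.0972], t=(0.4299, 0.1900, 5.1599)
after S1 (invert_se3): R=[0.6843 0.5903 0.4280; 0.2520 0.3594 -0.8985; -0.6842 0.7228 0.0972], t=(-2.6149, 4.4597, -0.3446)
after S2 (compose_se3): R=[-0.3141 0.4924 -0.8117; 0.2595 0.8670 0.4255; 0.9132 -0.0770 -0.4001], t=(4.9098, -0.7017, 2.8267)
after S3 (compose_se3): R=[0.5895 0.7751 -0.2272; -0.5883 0.6047 0.5368; 0.5535 -0.1828 0.8125], t=(3.7189, -1.5185, -3.0065)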